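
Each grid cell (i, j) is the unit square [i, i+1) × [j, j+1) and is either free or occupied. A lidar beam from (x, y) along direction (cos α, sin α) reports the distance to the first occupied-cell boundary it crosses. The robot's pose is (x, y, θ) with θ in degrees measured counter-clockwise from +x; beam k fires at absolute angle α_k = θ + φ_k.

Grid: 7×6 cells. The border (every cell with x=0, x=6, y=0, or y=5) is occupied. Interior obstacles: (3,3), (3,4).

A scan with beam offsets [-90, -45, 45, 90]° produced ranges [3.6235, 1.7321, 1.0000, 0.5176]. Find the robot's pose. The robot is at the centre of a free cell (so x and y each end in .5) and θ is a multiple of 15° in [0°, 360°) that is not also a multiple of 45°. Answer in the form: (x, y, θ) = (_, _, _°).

The pose lattice has 18·16 = 288 candidates. Test each by forward raycasting.
  (4.5, 2.5, 330°): beam 1 = 1.7321 ≠ 3.6235 ✗
  (5.5, 3.5, 255°): beam 1 = 1.5529 ≠ 3.6235 ✗
  (4.5, 1.5, 285°): beam 1 = 1.9319 ≠ 3.6235 ✗
  (2.5, 2.5, 105°): beam 2 = 1.0000 ≠ 1.7321 ✗
  (3.5, 1.5, 105°): beam 1 = 2.5882 ≠ 3.6235 ✗
  …
  (4.5, 1.5, 165°): r_1=3.6235, r_2=1.7321, r_3=1.0000, r_4=0.5176 — all match ✓
No second candidate reproduces the full scan.

(x, y, θ) = (4.5, 1.5, 165°)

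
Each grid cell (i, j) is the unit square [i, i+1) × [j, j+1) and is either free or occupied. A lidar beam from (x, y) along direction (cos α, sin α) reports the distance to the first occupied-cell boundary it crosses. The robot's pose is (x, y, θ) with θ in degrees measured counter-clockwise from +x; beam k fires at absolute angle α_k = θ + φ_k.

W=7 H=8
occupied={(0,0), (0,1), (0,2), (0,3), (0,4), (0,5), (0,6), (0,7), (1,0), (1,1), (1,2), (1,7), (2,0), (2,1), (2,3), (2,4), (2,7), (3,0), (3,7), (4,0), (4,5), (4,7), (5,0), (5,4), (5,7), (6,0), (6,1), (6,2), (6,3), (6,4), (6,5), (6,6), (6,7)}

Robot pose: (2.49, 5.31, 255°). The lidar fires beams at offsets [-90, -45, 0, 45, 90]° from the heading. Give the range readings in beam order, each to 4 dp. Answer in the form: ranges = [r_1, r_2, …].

beam 1: φ=-90°, α=165°
  d=(-0.9659,0.2588)  start (2,5)  tX=0.5073 tY=2.6660  stride 1/|dx|=1.0353 1/|dy|=3.8637
    cross x-line → (1,5), t=0.5073
    cross x-line → (0,5), t=1.5426 (wall)
  → r_1 = 1.5426
beam 2: φ=-45°, α=210°
  d=(-0.8660,-0.5000)  start (2,5)  tX=0.5658 tY=0.6200  stride 1/|dx|=1.1547 1/|dy|=2.0000
    cross x-line → (1,5), t=0.5658
    cross y-line → (1,4), t=0.6200
    cross x-line → (0,4), t=1.7205 (wall)
  → r_2 = 1.7205
beam 3: φ=0°, α=255°
  d=(-0.2588,-0.9659)  start (2,5)  tX=1.8932 tY=0.3209  stride 1/|dx|=3.8637 1/|dy|=1.0353
    cross y-line → (2,4), t=0.3209 (wall)
  → r_3 = 0.3209
beam 4: φ=45°, α=300°
  d=(0.5000,-0.8660)  start (2,5)  tX=1.0200 tY=0.3580  stride 1/|dx|=2.0000 1/|dy|=1.1547
    cross y-line → (2,4), t=0.3580 (wall)
  → r_4 = 0.3580
beam 5: φ=90°, α=345°
  d=(0.9659,-0.2588)  start (2,5)  tX=0.5280 tY=1.1977  stride 1/|dx|=1.0353 1/|dy|=3.8637
    cross x-line → (3,5), t=0.5280
    cross y-line → (3,4), t=1.1977
    cross x-line → (4,4), t=1.5633
    cross x-line → (5,4), t=2.5985 (wall)
  → r_5 = 2.5985

ranges = [1.5426, 1.7205, 0.3209, 0.3580, 2.5985]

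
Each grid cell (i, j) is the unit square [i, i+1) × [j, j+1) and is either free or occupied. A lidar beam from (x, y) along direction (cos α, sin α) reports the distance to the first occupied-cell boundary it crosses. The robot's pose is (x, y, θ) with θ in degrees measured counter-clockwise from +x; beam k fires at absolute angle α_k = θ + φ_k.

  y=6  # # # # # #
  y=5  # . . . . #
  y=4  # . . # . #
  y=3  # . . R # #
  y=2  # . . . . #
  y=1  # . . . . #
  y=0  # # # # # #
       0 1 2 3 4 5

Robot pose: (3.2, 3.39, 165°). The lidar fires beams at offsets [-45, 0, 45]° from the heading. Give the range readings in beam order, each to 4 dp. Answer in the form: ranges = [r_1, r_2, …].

ranges = [3.0138, 2.2776, 2.5403]

beam 1: φ=-45°, α=120°
  cosα=-0.5000 sinα=0.8660 | (3,3) | tMaxX 0.4000 tMaxY 0.7044 | tΔX 2.0000 tΔY 1.1547
    t=0.4000 [x] (2,3)
    t=0.7044 [y] (2,4)
    t=1.8591 [y] (2,5)
    t=2.4000 [x] (1,5)
    t=3.0138 [y] (1,6) — stop
  → r_1 = 3.0138
beam 2: φ=0°, α=165°
  cosα=-0.9659 sinα=0.2588 | (3,3) | tMaxX 0.2071 tMaxY 2.3569 | tΔX 1.0353 tΔY 3.8637
    t=0.2071 [x] (2,3)
    t=1.2423 [x] (1,3)
    t=2.2776 [x] (0,3) — stop
  → r_2 = 2.2776
beam 3: φ=45°, α=210°
  cosα=-0.8660 sinα=-0.5000 | (3,3) | tMaxX 0.2309 tMaxY 0.7800 | tΔX 1.1547 tΔY 2.0000
    t=0.2309 [x] (2,3)
    t=0.7800 [y] (2,2)
    t=1.3856 [x] (1,2)
    t=2.5403 [x] (0,2) — stop
  → r_3 = 2.5403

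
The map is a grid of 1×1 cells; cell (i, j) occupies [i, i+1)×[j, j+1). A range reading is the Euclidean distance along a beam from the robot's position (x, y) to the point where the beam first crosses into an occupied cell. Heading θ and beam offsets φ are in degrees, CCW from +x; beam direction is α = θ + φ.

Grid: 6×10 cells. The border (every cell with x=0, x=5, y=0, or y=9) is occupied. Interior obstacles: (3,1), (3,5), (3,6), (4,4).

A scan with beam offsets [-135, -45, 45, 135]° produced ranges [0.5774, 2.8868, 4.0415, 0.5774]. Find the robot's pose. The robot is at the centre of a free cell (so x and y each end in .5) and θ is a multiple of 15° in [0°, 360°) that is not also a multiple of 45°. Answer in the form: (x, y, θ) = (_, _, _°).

The pose lattice has 28·16 = 448 candidates. Test each by forward raycasting.
  (2.5, 1.5, 60°): beam 1 = 0.5176 ≠ 0.5774 ✗
  (1.5, 5.5, 300°): beam 1 = 0.5176 ≠ 0.5774 ✗
  (1.5, 8.5, 30°): beam 1 = 1.9319 ≠ 0.5774 ✗
  (4.5, 2.5, 330°): beam 1 = 3.6235 ≠ 0.5774 ✗
  …
  (3.5, 4.5, 195°): r_1=0.5774, r_2=2.8868, r_3=4.0415, r_4=0.5774 — all match ✓
No second candidate reproduces the full scan.

(x, y, θ) = (3.5, 4.5, 195°)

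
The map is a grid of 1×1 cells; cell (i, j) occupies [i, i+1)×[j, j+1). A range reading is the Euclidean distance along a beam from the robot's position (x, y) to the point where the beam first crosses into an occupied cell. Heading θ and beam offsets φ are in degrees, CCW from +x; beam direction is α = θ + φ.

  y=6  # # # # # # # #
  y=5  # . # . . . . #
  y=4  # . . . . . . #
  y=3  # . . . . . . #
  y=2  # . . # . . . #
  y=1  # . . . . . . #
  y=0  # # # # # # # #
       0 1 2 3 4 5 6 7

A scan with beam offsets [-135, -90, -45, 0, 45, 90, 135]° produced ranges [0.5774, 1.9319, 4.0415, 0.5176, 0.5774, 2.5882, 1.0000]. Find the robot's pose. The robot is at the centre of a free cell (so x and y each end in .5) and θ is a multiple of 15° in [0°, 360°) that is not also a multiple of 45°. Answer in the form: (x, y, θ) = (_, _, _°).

The pose lattice has 28·16 = 448 candidates. Test each by forward raycasting.
  (2.5, 4.5, 105°): beam 1 = 5.1962 ≠ 0.5774 ✗
  (3.5, 4.5, 120°): beam 1 = 3.6235 ≠ 0.5774 ✗
  (6.5, 4.5, 330°): beam 1 = 5.6940 ≠ 0.5774 ✗
  (5.5, 5.5, 210°): beam 1 = 0.5176 ≠ 0.5774 ✗
  …
  (3.5, 1.5, 75°): r_1=0.5774, r_2=1.9319, r_3=4.0415, r_4=0.5176, r_5=0.5774, r_6=2.5882, r_7=1.0000 — all match ✓
Unique over the lattice → pose = (3.5, 1.5, 75°).

(x, y, θ) = (3.5, 1.5, 75°)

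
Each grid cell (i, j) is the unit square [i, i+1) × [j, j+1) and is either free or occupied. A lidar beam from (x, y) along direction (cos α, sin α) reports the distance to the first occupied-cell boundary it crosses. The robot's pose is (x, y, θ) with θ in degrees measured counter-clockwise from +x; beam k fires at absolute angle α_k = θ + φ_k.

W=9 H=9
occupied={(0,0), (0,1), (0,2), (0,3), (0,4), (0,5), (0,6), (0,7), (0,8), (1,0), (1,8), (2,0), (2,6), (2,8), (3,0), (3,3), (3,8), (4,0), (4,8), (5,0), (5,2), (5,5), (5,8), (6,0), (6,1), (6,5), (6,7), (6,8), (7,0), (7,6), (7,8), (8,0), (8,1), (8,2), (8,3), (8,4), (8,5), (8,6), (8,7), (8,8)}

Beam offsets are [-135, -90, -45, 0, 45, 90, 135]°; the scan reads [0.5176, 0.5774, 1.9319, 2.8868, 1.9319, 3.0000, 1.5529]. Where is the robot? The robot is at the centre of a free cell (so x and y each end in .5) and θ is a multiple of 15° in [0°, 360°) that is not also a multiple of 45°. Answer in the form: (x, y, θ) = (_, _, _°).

The pose lattice has 41·16 = 656 candidates. Test each by forward raycasting.
  (3.5, 4.5, 345°): beam 1 = 2.8868 ≠ 0.5176 ✗
  (7.5, 4.5, 285°): beam 1 = 1.0000 ≠ 0.5176 ✗
  (1.5, 1.5, 255°): beam 1 = 1.0000 ≠ 0.5176 ✗
  (5.5, 1.5, 75°): beam 1 = 0.5774 ≠ 0.5176 ✗
  …
  (2.5, 1.5, 30°): r_1=0.5176, r_2=0.5774, r_3=1.9319, r_4=2.8868, r_5=1.9319, r_6=3.0000, r_7=1.5529 — all match ✓
No second candidate reproduces the full scan.

(x, y, θ) = (2.5, 1.5, 30°)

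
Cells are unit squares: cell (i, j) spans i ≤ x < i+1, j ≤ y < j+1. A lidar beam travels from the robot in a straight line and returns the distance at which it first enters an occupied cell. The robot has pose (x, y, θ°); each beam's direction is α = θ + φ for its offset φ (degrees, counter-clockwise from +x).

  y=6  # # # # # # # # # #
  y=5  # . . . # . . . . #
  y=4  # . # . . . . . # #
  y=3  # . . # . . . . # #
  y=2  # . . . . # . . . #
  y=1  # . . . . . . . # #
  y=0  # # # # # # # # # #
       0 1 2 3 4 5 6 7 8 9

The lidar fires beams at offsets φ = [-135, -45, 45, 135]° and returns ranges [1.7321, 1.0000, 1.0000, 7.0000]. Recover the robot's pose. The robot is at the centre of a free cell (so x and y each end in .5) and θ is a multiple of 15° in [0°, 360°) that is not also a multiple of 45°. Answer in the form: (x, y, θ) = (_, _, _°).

(x, y, θ) = (7.5, 2.5, 15°)

Candidates: 33 free-cell centres × 16 headings = 528 poses. Raycast each; keep the one whose scan matches to 4 dp.
  (4.5, 4.5, 75°): beam 2 = 3.0000 ≠ 1.0000 ✗
  (7.5, 1.5, 210°): beam 1 = 1.9319 ≠ 1.7321 ✗
  (2.5, 2.5, 255°): beam 1 = 3.0000 ≠ 1.7321 ✗
  (2.5, 3.5, 120°): beam 1 = 0.5176 ≠ 1.7321 ✗
  (5.5, 3.5, 60°): beam 1 = 0.5176 ≠ 1.7321 ✗
  …
  (7.5, 2.5, 15°): r_1=1.7321, r_2=1.0000, r_3=1.0000, r_4=7.0000 — all match ✓
Unique over the lattice → pose = (7.5, 2.5, 15°).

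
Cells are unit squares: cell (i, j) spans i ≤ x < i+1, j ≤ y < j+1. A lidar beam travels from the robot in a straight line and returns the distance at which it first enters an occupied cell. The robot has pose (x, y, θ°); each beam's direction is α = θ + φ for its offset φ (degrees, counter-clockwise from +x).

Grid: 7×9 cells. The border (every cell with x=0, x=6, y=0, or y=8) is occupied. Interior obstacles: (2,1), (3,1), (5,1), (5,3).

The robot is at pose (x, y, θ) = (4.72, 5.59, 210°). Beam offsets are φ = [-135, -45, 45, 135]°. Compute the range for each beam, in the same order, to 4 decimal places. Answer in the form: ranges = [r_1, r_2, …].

ranges = [2.4950, 3.8512, 3.7166, 1.3252]

beam 1: φ=-135°, α=75°
  cosα=0.2588 sinα=0.9659 | (4,5) | tMaxX 1.0818 tMaxY 0.4245 | tΔX 3.8637 tΔY 1.0353
    t=0.4245 [y] (4,6)
    t=1.0818 [x] (5,6)
    t=1.4597 [y] (5,7)
    t=2.4950 [y] (5,8) — stop
  → r_1 = 2.4950
beam 2: φ=-45°, α=165°
  cosα=-0.9659 sinα=0.2588 | (4,5) | tMaxX 0.7454 tMaxY 1.5841 | tΔX 1.0353 tΔY 3.8637
    t=0.7454 [x] (3,5)
    t=1.5841 [y] (3,6)
    t=1.7807 [x] (2,6)
    t=2.8160 [x] (1,6)
    t=3.8512 [x] (0,6) — stop
  → r_2 = 3.8512
beam 3: φ=45°, α=255°
  cosα=-0.2588 sinα=-0.9659 | (4,5) | tMaxX 2.7819 tMaxY 0.6108 | tΔX 3.8637 tΔY 1.0353
    t=0.6108 [y] (4,4)
    t=1.6461 [y] (4,3)
    t=2.6814 [y] (4,2)
    t=2.7819 [x] (3,2)
    t=3.7166 [y] (3,1) — stop
  → r_3 = 3.7166
beam 4: φ=135°, α=345°
  cosα=0.9659 sinα=-0.2588 | (4,5) | tMaxX 0.2899 tMaxY 2.2796 | tΔX 1.0353 tΔY 3.8637
    t=0.2899 [x] (5,5)
    t=1.3252 [x] (6,5) — stop
  → r_4 = 1.3252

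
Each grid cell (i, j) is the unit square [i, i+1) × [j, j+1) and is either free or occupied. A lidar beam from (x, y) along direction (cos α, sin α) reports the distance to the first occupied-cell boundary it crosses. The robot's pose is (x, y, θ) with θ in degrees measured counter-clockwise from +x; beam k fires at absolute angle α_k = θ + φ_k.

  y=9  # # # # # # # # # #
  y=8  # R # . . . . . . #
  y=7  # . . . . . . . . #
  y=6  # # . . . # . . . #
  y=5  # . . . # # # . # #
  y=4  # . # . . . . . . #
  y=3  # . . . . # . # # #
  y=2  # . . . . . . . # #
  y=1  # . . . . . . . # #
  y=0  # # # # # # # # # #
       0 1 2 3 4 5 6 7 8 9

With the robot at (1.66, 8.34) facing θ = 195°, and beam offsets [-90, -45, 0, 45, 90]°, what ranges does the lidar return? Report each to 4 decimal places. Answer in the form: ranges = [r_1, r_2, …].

ranges = [0.6833, 0.7621, 0.6833, 1.3200, 3.4578]

beam 1: φ=-90°, α=105°
  dir = (cos 105°, sin 105°) = (-0.2588, 0.9659); from cell (1,8)
  next x-line at t=2.5500, next y-line at t=0.6833; Δt_x=3.8637, Δt_y=1.0353
    y: enter (1,9) at t=0.6833 ← occupied
  → r_1 = 0.6833
beam 2: φ=-45°, α=150°
  dir = (cos 150°, sin 150°) = (-0.8660, 0.5000); from cell (1,8)
  next x-line at t=0.7621, next y-line at t=1.3200; Δt_x=1.1547, Δt_y=2.0000
    x: enter (0,8) at t=0.7621 ← occupied
  → r_2 = 0.7621
beam 3: φ=0°, α=195°
  dir = (cos 195°, sin 195°) = (-0.9659, -0.2588); from cell (1,8)
  next x-line at t=0.6833, next y-line at t=1.3137; Δt_x=1.0353, Δt_y=3.8637
    x: enter (0,8) at t=0.6833 ← occupied
  → r_3 = 0.6833
beam 4: φ=45°, α=240°
  dir = (cos 240°, sin 240°) = (-0.5000, -0.8660); from cell (1,8)
  next x-line at t=1.3200, next y-line at t=0.3926; Δt_x=2.0000, Δt_y=1.1547
    y: enter (1,7) at t=0.3926
    x: enter (0,7) at t=1.3200 ← occupied
  → r_4 = 1.3200
beam 5: φ=90°, α=285°
  dir = (cos 285°, sin 285°) = (0.2588, -0.9659); from cell (1,8)
  next x-line at t=1.3137, next y-line at t=0.3520; Δt_x=3.8637, Δt_y=1.0353
    y: enter (1,7) at t=0.3520
    x: enter (2,7) at t=1.3137
    y: enter (2,6) at t=1.3873
    y: enter (2,5) at t=2.4225
    y: enter (2,4) at t=3.4578 ← occupied
  → r_5 = 3.4578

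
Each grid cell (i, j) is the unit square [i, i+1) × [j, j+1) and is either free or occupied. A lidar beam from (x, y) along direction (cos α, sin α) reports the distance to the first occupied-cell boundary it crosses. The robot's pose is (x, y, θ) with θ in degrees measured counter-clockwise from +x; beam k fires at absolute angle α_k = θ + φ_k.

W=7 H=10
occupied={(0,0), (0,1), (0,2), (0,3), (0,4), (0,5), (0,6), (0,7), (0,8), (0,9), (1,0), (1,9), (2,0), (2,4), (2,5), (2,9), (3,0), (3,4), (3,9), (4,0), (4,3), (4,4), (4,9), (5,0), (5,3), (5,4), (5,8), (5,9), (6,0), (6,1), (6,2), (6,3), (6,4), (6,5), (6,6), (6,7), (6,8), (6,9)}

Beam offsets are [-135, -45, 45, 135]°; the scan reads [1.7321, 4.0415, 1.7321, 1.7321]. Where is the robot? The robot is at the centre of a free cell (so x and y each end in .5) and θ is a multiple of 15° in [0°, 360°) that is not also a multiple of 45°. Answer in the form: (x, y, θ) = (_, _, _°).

Candidates: 32 free-cell centres × 16 headings = 512 poses. Raycast each; keep the one whose scan matches to 4 dp.
  (3.5, 7.5, 60°): beam 1 = 2.5882 ≠ 1.7321 ✗
  (4.5, 2.5, 60°): beam 1 = 1.5529 ≠ 1.7321 ✗
  (2.5, 3.5, 165°): beam 1 = 1.0000 ≠ 1.7321 ✗
  (5.5, 2.5, 30°): beam 1 = 1.5529 ≠ 1.7321 ✗
  …
  (4.5, 6.5, 195°): r_1=1.7321, r_2=4.0415, r_3=1.7321, r_4=1.7321 — all match ✓
Only this pose fits every beam.

(x, y, θ) = (4.5, 6.5, 195°)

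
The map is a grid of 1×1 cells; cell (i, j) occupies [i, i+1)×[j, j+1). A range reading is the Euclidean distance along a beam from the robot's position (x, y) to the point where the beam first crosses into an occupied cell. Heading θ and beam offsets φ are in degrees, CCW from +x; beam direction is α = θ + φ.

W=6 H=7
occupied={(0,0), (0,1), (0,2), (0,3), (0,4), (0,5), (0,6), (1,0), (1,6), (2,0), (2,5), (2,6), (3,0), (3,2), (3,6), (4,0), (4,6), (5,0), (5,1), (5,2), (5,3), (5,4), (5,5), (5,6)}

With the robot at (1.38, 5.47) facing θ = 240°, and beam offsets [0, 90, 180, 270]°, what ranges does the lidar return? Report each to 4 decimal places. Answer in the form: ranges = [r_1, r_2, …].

ranges = [0.7600, 0.7159, 0.6120, 0.4388]

beam 1: φ=0°, α=240°
  direction (-0.5000, -0.8660); cell (1,5); t to first gridline: x 0.7600, y 0.5427 (then +2.0000 / +1.1547)
    (1,4) via y @ 0.5427
    (0,4) via x @ 0.7600  # hit
  → r_1 = 0.7600
beam 2: φ=90°, α=330°
  direction (0.8660, -0.5000); cell (1,5); t to first gridline: x 0.7159, y 0.9400 (then +1.1547 / +2.0000)
    (2,5) via x @ 0.7159  # hit
  → r_2 = 0.7159
beam 3: φ=180°, α=60°
  direction (0.5000, 0.8660); cell (1,5); t to first gridline: x 1.2400, y 0.6120 (then +2.0000 / +1.1547)
    (1,6) via y @ 0.6120  # hit
  → r_3 = 0.6120
beam 4: φ=270°, α=150°
  direction (-0.8660, 0.5000); cell (1,5); t to first gridline: x 0.4388, y 1.0600 (then +1.1547 / +2.0000)
    (0,5) via x @ 0.4388  # hit
  → r_4 = 0.4388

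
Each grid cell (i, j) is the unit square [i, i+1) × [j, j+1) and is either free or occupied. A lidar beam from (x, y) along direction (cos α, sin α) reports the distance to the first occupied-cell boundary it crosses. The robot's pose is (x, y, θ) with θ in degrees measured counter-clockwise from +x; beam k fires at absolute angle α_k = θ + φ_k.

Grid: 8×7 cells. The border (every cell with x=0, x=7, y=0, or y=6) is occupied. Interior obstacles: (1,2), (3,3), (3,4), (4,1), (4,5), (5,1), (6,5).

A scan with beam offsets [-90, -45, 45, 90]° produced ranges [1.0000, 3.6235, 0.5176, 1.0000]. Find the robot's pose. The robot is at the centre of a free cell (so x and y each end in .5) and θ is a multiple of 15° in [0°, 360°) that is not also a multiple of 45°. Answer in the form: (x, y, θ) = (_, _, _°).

Enumerate (i+0.5, j+0.5, θ) over the 23 free cells and 16 admissible headings. For each, cast all 4 beams and compare to the given ranges.
  (2.5, 4.5, 105°): beam 1 = 0.5176 ≠ 1.0000 ✗
  (6.5, 2.5, 255°): beam 1 = 2.5882 ≠ 1.0000 ✗
  (6.5, 4.5, 60°): beam 1 = 0.5774 ≠ 1.0000 ✗
  …
  (4.5, 2.5, 240°): r_1=1.0000, r_2=3.6235, r_3=0.5176, r_4=1.0000 — all match ✓
Only this pose fits every beam.

(x, y, θ) = (4.5, 2.5, 240°)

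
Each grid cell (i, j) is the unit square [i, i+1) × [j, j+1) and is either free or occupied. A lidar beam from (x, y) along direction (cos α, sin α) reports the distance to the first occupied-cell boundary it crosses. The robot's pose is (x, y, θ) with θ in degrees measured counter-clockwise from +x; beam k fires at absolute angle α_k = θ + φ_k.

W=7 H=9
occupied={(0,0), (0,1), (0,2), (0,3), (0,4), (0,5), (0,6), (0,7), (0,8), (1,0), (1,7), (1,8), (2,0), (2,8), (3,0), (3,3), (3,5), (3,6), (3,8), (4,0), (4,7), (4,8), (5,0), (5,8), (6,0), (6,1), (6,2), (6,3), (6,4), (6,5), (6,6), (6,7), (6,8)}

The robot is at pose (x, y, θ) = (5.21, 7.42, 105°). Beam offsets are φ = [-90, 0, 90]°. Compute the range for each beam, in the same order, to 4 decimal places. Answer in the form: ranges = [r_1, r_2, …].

ranges = [0.8179, 0.6005, 0.2174]

beam 1: φ=-90°, α=15°
  cosα=0.9659 sinα=0.2588 | (5,7) | tMaxX 0.8179 tMaxY 2.2409 | tΔX 1.0353 tΔY 3.8637
    t=0.8179 [x] (6,7) — stop
  → r_1 = 0.8179
beam 2: φ=0°, α=105°
  cosα=-0.2588 sinα=0.9659 | (5,7) | tMaxX 0.8114 tMaxY 0.6005 | tΔX 3.8637 tΔY 1.0353
    t=0.6005 [y] (5,8) — stop
  → r_2 = 0.6005
beam 3: φ=90°, α=195°
  cosα=-0.9659 sinα=-0.2588 | (5,7) | tMaxX 0.2174 tMaxY 1.6228 | tΔX 1.0353 tΔY 3.8637
    t=0.2174 [x] (4,7) — stop
  → r_3 = 0.2174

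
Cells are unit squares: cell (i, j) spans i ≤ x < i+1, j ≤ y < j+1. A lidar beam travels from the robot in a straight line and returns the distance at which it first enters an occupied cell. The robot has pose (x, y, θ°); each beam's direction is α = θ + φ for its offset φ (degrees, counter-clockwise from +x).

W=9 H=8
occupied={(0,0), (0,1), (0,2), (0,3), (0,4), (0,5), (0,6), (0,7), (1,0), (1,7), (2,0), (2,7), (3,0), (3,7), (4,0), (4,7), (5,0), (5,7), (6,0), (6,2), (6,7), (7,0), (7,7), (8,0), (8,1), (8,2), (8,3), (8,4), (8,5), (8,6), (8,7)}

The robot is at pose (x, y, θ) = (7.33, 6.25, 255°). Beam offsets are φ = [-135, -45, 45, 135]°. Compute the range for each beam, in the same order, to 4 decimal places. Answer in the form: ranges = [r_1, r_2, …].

ranges = [0.8660, 7.3093, 1.3400, 0.7736]

beam 1: φ=-135°, α=120°
  d=(-0.5000,0.8660)  start (7,6)  tX=0.6600 tY=0.8660  stride 1/|dx|=2.0000 1/|dy|=1.1547
    cross x-line → (6,6), t=0.6600
    cross y-line → (6,7), t=0.8660 (wall)
  → r_1 = 0.8660
beam 2: φ=-45°, α=210°
  d=(-0.8660,-0.5000)  start (7,6)  tX=0.3811 tY=0.5000  stride 1/|dx|=1.1547 1/|dy|=2.0000
    cross x-line → (6,6), t=0.3811
    cross y-line → (6,5), t=0.5000
    cross x-line → (5,5), t=1.5358
    cross y-line → (5,4), t=2.5000
    cross x-line → (4,4), t=2.6905
    cross x-line → (3,4), t=3.8452
    cross y-line → (3,3), t=4.5000
    cross x-line → (2,3), t=4.9999
    cross x-line → (1,3), t=6.1546
    cross y-line → (1,2), t=6.5000
    cross x-line → (0,2), t=7.3093 (wall)
  → r_2 = 7.3093
beam 3: φ=45°, α=300°
  d=(0.5000,-0.8660)  start (7,6)  tX=1.3400 tY=0.2887  stride 1/|dx|=2.0000 1/|dy|=1.1547
    cross y-line → (7,5), t=0.2887
    cross x-line → (8,5), t=1.3400 (wall)
  → r_3 = 1.3400
beam 4: φ=135°, α=30°
  d=(0.8660,0.5000)  start (7,6)  tX=0.7736 tY=1.5000  stride 1/|dx|=1.1547 1/|dy|=2.0000
    cross x-line → (8,6), t=0.7736 (wall)
  → r_4 = 0.7736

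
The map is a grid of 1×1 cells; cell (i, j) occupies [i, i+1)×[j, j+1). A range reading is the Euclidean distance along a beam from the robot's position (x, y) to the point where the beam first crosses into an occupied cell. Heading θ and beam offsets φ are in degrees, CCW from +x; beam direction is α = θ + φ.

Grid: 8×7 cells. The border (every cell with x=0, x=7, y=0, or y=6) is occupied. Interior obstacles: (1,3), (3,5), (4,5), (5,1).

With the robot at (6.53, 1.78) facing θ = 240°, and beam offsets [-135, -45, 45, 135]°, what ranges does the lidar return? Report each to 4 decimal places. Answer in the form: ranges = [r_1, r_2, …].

ranges = [4.3689, 0.5487, 0.8075, 0.4866]

beam 1: φ=-135°, α=105°
  dir = (cos 105°, sin 105°) = (-0.2588, 0.9659); from cell (6,1)
  next x-line at t=2.0478, next y-line at t=0.2278; Δt_x=3.8637, Δt_y=1.0353
    y: enter (6,2) at t=0.2278
    y: enter (6,3) at t=1.2630
    x: enter (5,3) at t=2.0478
    y: enter (5,4) at t=2.2983
    y: enter (5,5) at t=3.3336
    y: enter (5,6) at t=4.3689 ← occupied
  → r_1 = 4.3689
beam 2: φ=-45°, α=195°
  dir = (cos 195°, sin 195°) = (-0.9659, -0.2588); from cell (6,1)
  next x-line at t=0.5487, next y-line at t=3.0137; Δt_x=1.0353, Δt_y=3.8637
    x: enter (5,1) at t=0.5487 ← occupied
  → r_2 = 0.5487
beam 3: φ=45°, α=285°
  dir = (cos 285°, sin 285°) = (0.2588, -0.9659); from cell (6,1)
  next x-line at t=1.8159, next y-line at t=0.8075; Δt_x=3.8637, Δt_y=1.0353
    y: enter (6,0) at t=0.8075 ← occupied
  → r_3 = 0.8075
beam 4: φ=135°, α=15°
  dir = (cos 15°, sin 15°) = (0.9659, 0.2588); from cell (6,1)
  next x-line at t=0.4866, next y-line at t=0.8500; Δt_x=1.0353, Δt_y=3.8637
    x: enter (7,1) at t=0.4866 ← occupied
  → r_4 = 0.4866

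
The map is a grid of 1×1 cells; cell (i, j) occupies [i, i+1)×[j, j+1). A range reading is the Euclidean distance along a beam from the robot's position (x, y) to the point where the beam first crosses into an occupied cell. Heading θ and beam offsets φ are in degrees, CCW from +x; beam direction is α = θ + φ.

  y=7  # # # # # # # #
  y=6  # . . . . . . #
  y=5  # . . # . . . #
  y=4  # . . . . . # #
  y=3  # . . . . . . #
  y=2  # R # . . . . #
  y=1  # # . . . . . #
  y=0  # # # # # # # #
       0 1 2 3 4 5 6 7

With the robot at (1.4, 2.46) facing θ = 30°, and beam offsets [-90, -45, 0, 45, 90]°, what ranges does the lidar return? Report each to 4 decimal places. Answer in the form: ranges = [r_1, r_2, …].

beam 1: φ=-90°, α=300°
  cosα=0.5000 sinα=-0.8660 | (1,2) | tMaxX 1.2000 tMaxY 0.5312 | tΔX 2.0000 tΔY 1.1547
    t=0.5312 [y] (1,1) — stop
  → r_1 = 0.5312
beam 2: φ=-45°, α=345°
  cosα=0.9659 sinα=-0.2588 | (1,2) | tMaxX 0.6212 tMaxY 1.7773 | tΔX 1.0353 tΔY 3.8637
    t=0.6212 [x] (2,2) — stop
  → r_2 = 0.6212
beam 3: φ=0°, α=30°
  cosα=0.8660 sinα=0.5000 | (1,2) | tMaxX 0.6928 tMaxY 1.0800 | tΔX 1.1547 tΔY 2.0000
    t=0.6928 [x] (2,2) — stop
  → r_3 = 0.6928
beam 4: φ=45°, α=75°
  cosα=0.2588 sinα=0.9659 | (1,2) | tMaxX 2.3182 tMaxY 0.5590 | tΔX 3.8637 tΔY 1.0353
    t=0.5590 [y] (1,3)
    t=1.5943 [y] (1,4)
    t=2.3182 [x] (2,4)
    t=2.6296 [y] (2,5)
    t=3.6649 [y] (2,6)
    t=4.7002 [y] (2,7) — stop
  → r_4 = 4.7002
beam 5: φ=90°, α=120°
  cosα=-0.5000 sinα=0.8660 | (1,2) | tMaxX 0.8000 tMaxY 0.6235 | tΔX 2.0000 tΔY 1.1547
    t=0.6235 [y] (1,3)
    t=0.8000 [x] (0,3) — stop
  → r_5 = 0.8000

ranges = [0.5312, 0.6212, 0.6928, 4.7002, 0.8000]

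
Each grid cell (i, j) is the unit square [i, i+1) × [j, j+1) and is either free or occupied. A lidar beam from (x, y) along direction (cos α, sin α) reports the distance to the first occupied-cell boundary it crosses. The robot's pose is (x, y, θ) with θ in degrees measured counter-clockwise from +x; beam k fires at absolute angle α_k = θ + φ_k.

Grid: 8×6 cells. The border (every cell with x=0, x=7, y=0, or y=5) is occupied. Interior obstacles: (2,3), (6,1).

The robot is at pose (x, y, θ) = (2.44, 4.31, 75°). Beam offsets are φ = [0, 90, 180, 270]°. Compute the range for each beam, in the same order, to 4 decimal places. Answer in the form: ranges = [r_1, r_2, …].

ranges = [0.7143, 1.4908, 0.3209, 4.7209]

beam 1: φ=0°, α=75°
  dir = (cos 75°, sin 75°) = (0.2588, 0.9659); from cell (2,4)
  next x-line at t=2.1637, next y-line at t=0.7143; Δt_x=3.8637, Δt_y=1.0353
    y: enter (2,5) at t=0.7143 ← occupied
  → r_1 = 0.7143
beam 2: φ=90°, α=165°
  dir = (cos 165°, sin 165°) = (-0.9659, 0.2588); from cell (2,4)
  next x-line at t=0.4555, next y-line at t=2.6660; Δt_x=1.0353, Δt_y=3.8637
    x: enter (1,4) at t=0.4555
    x: enter (0,4) at t=1.4908 ← occupied
  → r_2 = 1.4908
beam 3: φ=180°, α=255°
  dir = (cos 255°, sin 255°) = (-0.2588, -0.9659); from cell (2,4)
  next x-line at t=1.7000, next y-line at t=0.3209; Δt_x=3.8637, Δt_y=1.0353
    y: enter (2,3) at t=0.3209 ← occupied
  → r_3 = 0.3209
beam 4: φ=270°, α=345°
  dir = (cos 345°, sin 345°) = (0.9659, -0.2588); from cell (2,4)
  next x-line at t=0.5798, next y-line at t=1.1977; Δt_x=1.0353, Δt_y=3.8637
    x: enter (3,4) at t=0.5798
    y: enter (3,3) at t=1.1977
    x: enter (4,3) at t=1.6150
    x: enter (5,3) at t=2.6503
    x: enter (6,3) at t=3.6856
    x: enter (7,3) at t=4.7209 ← occupied
  → r_4 = 4.7209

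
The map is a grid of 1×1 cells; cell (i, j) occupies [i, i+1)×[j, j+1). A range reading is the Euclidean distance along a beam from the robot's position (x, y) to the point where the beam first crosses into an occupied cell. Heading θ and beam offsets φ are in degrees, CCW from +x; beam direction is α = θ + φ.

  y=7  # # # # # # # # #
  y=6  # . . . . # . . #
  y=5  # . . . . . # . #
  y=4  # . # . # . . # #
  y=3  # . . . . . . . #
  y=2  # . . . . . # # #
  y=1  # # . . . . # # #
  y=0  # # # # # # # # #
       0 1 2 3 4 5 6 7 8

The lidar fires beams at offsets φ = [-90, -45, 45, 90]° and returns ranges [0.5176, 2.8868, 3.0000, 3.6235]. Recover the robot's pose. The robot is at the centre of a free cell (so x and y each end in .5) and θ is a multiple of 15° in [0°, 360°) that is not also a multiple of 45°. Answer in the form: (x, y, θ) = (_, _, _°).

The pose lattice has 32·16 = 512 candidates. Test each by forward raycasting.
  (2.5, 6.5, 195°): beam 2 = 1.0000 ≠ 2.8868 ✗
  (7.5, 3.5, 300°): beam 1 = 1.0000 ≠ 0.5176 ✗
  (3.5, 5.5, 120°): beam 1 = 1.7321 ≠ 0.5176 ✗
  (1.5, 6.5, 195°): beam 2 = 0.5774 ≠ 2.8868 ✗
  …
  (5.5, 2.5, 105°): r_1=0.5176, r_2=2.8868, r_3=3.0000, r_4=3.6235 — all match ✓
Only this pose fits every beam.

(x, y, θ) = (5.5, 2.5, 105°)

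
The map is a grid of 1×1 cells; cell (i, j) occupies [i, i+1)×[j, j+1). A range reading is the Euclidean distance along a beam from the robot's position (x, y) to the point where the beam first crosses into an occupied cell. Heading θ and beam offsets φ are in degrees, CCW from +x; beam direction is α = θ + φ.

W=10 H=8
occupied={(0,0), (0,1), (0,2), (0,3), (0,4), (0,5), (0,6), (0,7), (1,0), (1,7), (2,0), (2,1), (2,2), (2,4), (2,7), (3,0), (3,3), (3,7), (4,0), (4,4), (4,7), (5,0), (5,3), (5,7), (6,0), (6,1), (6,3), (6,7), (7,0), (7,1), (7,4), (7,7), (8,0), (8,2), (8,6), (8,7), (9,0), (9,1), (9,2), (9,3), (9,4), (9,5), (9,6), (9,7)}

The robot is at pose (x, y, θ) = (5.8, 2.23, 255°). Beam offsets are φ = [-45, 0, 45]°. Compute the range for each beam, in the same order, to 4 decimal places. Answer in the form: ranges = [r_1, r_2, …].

ranges = [2.4600, 1.2734, 0.4000]

beam 1: φ=-45°, α=210°
  direction (-0.8660, -0.5000); cell (5,2); t to first gridline: x 0.9238, y 0.4600 (then +1.1547 / +2.0000)
    (5,1) via y @ 0.4600
    (4,1) via x @ 0.9238
    (3,1) via x @ 2.0785
    (3,0) via y @ 2.4600  # hit
  → r_1 = 2.4600
beam 2: φ=0°, α=255°
  direction (-0.2588, -0.9659); cell (5,2); t to first gridline: x 3.0910, y 0.2381 (then +3.8637 / +1.0353)
    (5,1) via y @ 0.2381
    (5,0) via y @ 1.2734  # hit
  → r_2 = 1.2734
beam 3: φ=45°, α=300°
  direction (0.5000, -0.8660); cell (5,2); t to first gridline: x 0.4000, y 0.2656 (then +2.0000 / +1.1547)
    (5,1) via y @ 0.2656
    (6,1) via x @ 0.4000  # hit
  → r_3 = 0.4000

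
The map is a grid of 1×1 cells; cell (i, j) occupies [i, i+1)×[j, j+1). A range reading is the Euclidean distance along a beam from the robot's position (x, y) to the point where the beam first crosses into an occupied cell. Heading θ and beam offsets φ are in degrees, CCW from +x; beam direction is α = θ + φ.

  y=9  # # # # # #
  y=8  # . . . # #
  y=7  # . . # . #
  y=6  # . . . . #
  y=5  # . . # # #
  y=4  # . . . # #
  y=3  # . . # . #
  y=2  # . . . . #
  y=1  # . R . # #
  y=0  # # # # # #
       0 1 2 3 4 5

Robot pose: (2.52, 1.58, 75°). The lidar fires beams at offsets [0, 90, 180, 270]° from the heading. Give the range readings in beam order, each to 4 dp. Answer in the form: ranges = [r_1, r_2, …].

ranges = [1.8546, 1.5736, 0.6005, 1.5322]

beam 1: φ=0°, α=75°
  direction (0.2588, 0.9659); cell (2,1); t to first gridline: x 1.8546, y 0.4348 (then +3.8637 / +1.0353)
    (2,2) via y @ 0.4348
    (2,3) via y @ 1.4701
    (3,3) via x @ 1.8546  # hit
  → r_1 = 1.8546
beam 2: φ=90°, α=165°
  direction (-0.9659, 0.2588); cell (2,1); t to first gridline: x 0.5383, y 1.6228 (then +1.0353 / +3.8637)
    (1,1) via x @ 0.5383
    (0,1) via x @ 1.5736  # hit
  → r_2 = 1.5736
beam 3: φ=180°, α=255°
  direction (-0.2588, -0.9659); cell (2,1); t to first gridline: x 2.0091, y 0.6005 (then +3.8637 / +1.0353)
    (2,0) via y @ 0.6005  # hit
  → r_3 = 0.6005
beam 4: φ=270°, α=345°
  direction (0.9659, -0.2588); cell (2,1); t to first gridline: x 0.4969, y 2.2409 (then +1.0353 / +3.8637)
    (3,1) via x @ 0.4969
    (4,1) via x @ 1.5322  # hit
  → r_4 = 1.5322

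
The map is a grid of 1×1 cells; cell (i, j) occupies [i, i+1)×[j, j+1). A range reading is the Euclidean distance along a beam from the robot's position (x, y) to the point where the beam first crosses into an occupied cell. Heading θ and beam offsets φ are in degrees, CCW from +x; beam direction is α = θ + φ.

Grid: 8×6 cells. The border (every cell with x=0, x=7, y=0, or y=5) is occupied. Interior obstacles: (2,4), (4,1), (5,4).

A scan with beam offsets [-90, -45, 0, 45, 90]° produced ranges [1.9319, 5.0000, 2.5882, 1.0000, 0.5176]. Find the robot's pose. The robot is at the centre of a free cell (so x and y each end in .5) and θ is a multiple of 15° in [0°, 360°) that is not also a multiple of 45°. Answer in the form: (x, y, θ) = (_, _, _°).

Enumerate (i+0.5, j+0.5, θ) over the 21 free cells and 16 admissible headings. For each, cast all 5 beams and compare to the given ranges.
  (1.5, 2.5, 255°): beam 1 = 0.5176 ≠ 1.9319 ✗
  (6.5, 2.5, 30°): beam 1 = 1.0000 ≠ 1.9319 ✗
  (1.5, 4.5, 15°): beam 1 = 3.6235 ≠ 1.9319 ✗
  (1.5, 1.5, 165°): beam 1 = 2.5882 ≠ 1.9319 ✗
  …
  (1.5, 1.5, 75°): r_1=1.9319, r_2=5.0000, r_3=2.5882, r_4=1.0000, r_5=0.5176 — all match ✓
No second candidate reproduces the full scan.

(x, y, θ) = (1.5, 1.5, 75°)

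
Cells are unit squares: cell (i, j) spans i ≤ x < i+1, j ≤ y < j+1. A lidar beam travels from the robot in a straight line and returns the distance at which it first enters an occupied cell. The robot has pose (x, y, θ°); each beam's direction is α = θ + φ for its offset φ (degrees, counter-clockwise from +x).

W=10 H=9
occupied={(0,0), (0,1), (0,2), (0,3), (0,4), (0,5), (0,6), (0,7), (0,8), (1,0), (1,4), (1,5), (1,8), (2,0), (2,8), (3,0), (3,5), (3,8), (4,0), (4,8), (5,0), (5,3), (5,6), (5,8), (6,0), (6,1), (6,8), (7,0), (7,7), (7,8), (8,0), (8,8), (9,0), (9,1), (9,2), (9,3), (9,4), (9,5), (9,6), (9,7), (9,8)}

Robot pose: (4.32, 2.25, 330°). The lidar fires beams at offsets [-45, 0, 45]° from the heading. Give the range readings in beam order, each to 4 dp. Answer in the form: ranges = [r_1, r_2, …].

beam 1: φ=-45°, α=285°
  direction (0.2588, -0.9659); cell (4,2); t to first gridline: x 2.6273, y 0.2588 (then +3.8637 / +1.0353)
    (4,1) via y @ 0.2588
    (4,0) via y @ 1.2941  # hit
  → r_1 = 1.2941
beam 2: φ=0°, α=330°
  direction (0.8660, -0.5000); cell (4,2); t to first gridline: x 0.7852, y 0.5000 (then +1.1547 / +2.0000)
    (4,1) via y @ 0.5000
    (5,1) via x @ 0.7852
    (6,1) via x @ 1.9399  # hit
  → r_2 = 1.9399
beam 3: φ=45°, α=15°
  direction (0.9659, 0.2588); cell (4,2); t to first gridline: x 0.7040, y 2.8978 (then +1.0353 / +3.8637)
    (5,2) via x @ 0.7040
    (6,2) via x @ 1.7393
    (7,2) via x @ 2.7745
    (7,3) via y @ 2.8978
    (8,3) via x @ 3.8098
    (9,3) via x @ 4.8451  # hit
  → r_3 = 4.8451

ranges = [1.2941, 1.9399, 4.8451]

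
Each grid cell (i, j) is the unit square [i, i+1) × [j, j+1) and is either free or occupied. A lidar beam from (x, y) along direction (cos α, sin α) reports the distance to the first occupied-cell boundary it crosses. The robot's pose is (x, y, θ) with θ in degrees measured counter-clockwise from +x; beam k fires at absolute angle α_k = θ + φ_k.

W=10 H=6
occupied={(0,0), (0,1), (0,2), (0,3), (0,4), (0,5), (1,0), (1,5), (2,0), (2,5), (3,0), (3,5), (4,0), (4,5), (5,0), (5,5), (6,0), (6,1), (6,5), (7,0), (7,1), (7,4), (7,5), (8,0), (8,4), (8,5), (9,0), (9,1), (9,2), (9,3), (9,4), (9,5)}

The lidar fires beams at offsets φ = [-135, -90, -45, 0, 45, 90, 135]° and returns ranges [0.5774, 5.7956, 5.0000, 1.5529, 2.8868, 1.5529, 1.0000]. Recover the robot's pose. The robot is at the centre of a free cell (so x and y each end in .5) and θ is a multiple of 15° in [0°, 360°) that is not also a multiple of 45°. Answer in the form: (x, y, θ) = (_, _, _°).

(x, y, θ) = (7.5, 3.5, 255°)

Candidates: 28 free-cell centres × 16 headings = 448 poses. Raycast each; keep the one whose scan matches to 4 dp.
  (3.5, 3.5, 60°): beam 1 = 2.5882 ≠ 0.5774 ✗
  (6.5, 4.5, 345°): beam 1 = 6.3509 ≠ 0.5774 ✗
  (5.5, 4.5, 300°): beam 1 = 1.9319 ≠ 0.5774 ✗
  (8.5, 1.5, 165°): beam 2 = 1.9319 ≠ 5.7956 ✗
  …
  (7.5, 3.5, 255°): r_1=0.5774, r_2=5.7956, r_3=5.0000, r_4=1.5529, r_5=2.8868, r_6=1.5529, r_7=1.0000 — all match ✓
Unique over the lattice → pose = (7.5, 3.5, 255°).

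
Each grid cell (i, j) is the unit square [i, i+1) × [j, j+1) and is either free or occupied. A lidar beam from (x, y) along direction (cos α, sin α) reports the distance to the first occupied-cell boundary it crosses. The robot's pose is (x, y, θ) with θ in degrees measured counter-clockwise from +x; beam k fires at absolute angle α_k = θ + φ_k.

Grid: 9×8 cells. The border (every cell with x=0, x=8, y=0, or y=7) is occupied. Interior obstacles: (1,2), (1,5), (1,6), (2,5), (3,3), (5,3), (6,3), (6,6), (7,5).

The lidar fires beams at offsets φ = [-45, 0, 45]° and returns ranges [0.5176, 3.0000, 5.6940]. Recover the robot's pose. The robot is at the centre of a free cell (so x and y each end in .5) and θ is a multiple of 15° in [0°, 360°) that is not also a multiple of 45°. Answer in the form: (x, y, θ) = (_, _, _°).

Enumerate (i+0.5, j+0.5, θ) over the 33 free cells and 16 admissible headings. For each, cast all 3 beams and compare to the given ranges.
  (5.5, 5.5, 195°): beam 1 = 3.0000 ≠ 0.5176 ✗
  (2.5, 2.5, 285°): beam 1 = 1.7321 ≠ 0.5176 ✗
  (7.5, 3.5, 15°): beam 1 = 0.5774 ≠ 0.5176 ✗
  (3.5, 5.5, 255°): beam 1 = 0.5774 ≠ 0.5176 ✗
  …
  (6.5, 5.5, 150°): r_1=0.5176, r_2=3.0000, r_3=5.6940 — all match ✓
Only this pose fits every beam.

(x, y, θ) = (6.5, 5.5, 150°)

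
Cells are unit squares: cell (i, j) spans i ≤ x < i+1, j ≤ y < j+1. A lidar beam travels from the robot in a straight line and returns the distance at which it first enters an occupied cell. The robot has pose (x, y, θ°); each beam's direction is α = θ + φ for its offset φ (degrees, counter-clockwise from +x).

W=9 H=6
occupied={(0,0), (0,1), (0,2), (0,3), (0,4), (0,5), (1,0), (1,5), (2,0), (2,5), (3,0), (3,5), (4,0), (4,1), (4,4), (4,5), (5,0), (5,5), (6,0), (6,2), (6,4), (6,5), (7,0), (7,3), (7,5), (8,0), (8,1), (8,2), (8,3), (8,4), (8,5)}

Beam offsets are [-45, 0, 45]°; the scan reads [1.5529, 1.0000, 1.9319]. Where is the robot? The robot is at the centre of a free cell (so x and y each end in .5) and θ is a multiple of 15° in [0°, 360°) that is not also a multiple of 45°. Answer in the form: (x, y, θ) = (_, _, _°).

(x, y, θ) = (7.5, 1.5, 150°)

Enumerate (i+0.5, j+0.5, θ) over the 23 free cells and 16 admissible headings. For each, cast all 3 beams and compare to the given ranges.
  (5.5, 2.5, 255°): beam 1 = 1.0000 ≠ 1.5529 ✗
  (4.5, 3.5, 345°): beam 1 = 2.8868 ≠ 1.5529 ✗
  (3.5, 4.5, 345°): beam 1 = 2.8868 ≠ 1.5529 ✗
  (2.5, 4.5, 150°): beam 1 = 0.5176 ≠ 1.5529 ✗
  …
  (7.5, 1.5, 150°): r_1=1.5529, r_2=1.0000, r_3=1.9319 — all match ✓
No second candidate reproduces the full scan.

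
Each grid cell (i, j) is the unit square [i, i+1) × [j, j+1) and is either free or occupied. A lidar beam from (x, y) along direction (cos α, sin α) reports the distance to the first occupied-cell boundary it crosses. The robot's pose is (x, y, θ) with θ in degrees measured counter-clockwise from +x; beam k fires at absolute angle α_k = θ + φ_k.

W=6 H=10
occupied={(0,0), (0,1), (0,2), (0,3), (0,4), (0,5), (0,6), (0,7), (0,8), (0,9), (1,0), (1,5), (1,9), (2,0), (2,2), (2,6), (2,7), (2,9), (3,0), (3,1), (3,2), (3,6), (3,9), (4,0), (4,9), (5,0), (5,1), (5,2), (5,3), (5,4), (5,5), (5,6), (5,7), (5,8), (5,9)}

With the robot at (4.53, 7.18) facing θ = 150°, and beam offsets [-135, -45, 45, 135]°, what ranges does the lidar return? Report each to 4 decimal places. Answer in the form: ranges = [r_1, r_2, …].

beam 1: φ=-135°, α=15°
  d=(0.9659,0.2588)  start (4,7)  tX=0.4866 tY=3.1682  stride 1/|dx|=1.0353 1/|dy|=3.8637
    cross x-line → (5,7), t=0.4866 (wall)
  → r_1 = 0.4866
beam 2: φ=-45°, α=105°
  d=(-0.2588,0.9659)  start (4,7)  tX=2.0478 tY=0.8489  stride 1/|dx|=3.8637 1/|dy|=1.0353
    cross y-line → (4,8), t=0.8489
    cross y-line → (4,9), t=1.8842 (wall)
  → r_2 = 1.8842
beam 3: φ=45°, α=195°
  d=(-0.9659,-0.2588)  start (4,7)  tX=0.5487 tY=0.6955  stride 1/|dx|=1.0353 1/|dy|=3.8637
    cross x-line → (3,7), t=0.5487
    cross y-line → (3,6), t=0.6955 (wall)
  → r_3 = 0.6955
beam 4: φ=135°, α=285°
  d=(0.2588,-0.9659)  start (4,7)  tX=1.8159 tY=0.1863  stride 1/|dx|=3.8637 1/|dy|=1.0353
    cross y-line → (4,6), t=0.1863
    cross y-line → (4,5), t=1.2216
    cross x-line → (5,5), t=1.8159 (wall)
  → r_4 = 1.8159

ranges = [0.4866, 1.8842, 0.6955, 1.8159]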